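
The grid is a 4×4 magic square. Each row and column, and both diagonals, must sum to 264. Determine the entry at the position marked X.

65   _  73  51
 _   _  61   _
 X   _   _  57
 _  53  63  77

59

Row 1: 65 + 73 + 51 + ? = 264, so (1,2) = 75.
Using row 4: 53 + 63 + 77 + ? → (4,1) = 264 − 193 = 71.
Column 3 must total 264; the given cells sum to 197, so (3,3) = 67.
Using column 4: 51 + 57 + 77 + ? → (2,4) = 264 − 185 = 79.
Main diagonal must total 264; the given cells sum to 209, so (2,2) = 55.
Anti-diagonal needs 264; the known cells sum to 183, so (3,2) = 81.
Row 2 needs 264; the known cells sum to 195, so (2,1) = 69.
From row 3, 264 − (81 + 67 + 57) gives (3,1) = 59.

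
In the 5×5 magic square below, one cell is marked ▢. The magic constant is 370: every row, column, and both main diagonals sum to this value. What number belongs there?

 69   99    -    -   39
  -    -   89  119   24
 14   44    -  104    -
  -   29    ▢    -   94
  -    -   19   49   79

Column 5 must total 370; the given cells sum to 236, so (3,5) = 134.
Row 3 must total 370; the given cells sum to 296, so (3,3) = 74.
Using anti-diagonal: 39 + 119 + 74 + 29 + ? → (5,1) = 370 − 261 = 109.
Row 5: 109 + 19 + 49 + 79 + ? = 370, so (5,2) = 114.
Column 2 must total 370; the given cells sum to 286, so (2,2) = 84.
The remaining cell in main diagonal is (4,4) = 370 − 306 = 64.
Row 2 needs 370; the known cells sum to 316, so (2,1) = 54.
Using column 1: 69 + 54 + 14 + 109 + ? → (4,1) = 370 − 246 = 124.
Using column 4: 119 + 104 + 64 + 49 + ? → (1,4) = 370 − 336 = 34.
The remaining cell in row 1 is (1,3) = 370 − 241 = 129.
Using row 4: 124 + 29 + 64 + 94 + ? → (4,3) = 370 − 311 = 59.

59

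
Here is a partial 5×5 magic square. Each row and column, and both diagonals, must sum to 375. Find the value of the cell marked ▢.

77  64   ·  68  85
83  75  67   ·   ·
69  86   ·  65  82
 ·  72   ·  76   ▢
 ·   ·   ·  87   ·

63

Using row 1: 77 + 64 + 68 + 85 + ? → (1,3) = 375 − 294 = 81.
Using row 3: 69 + 86 + 65 + 82 + ? → (3,3) = 375 − 302 = 73.
Column 2 must total 375; the given cells sum to 297, so (5,2) = 78.
From column 4, 375 − (68 + 65 + 76 + 87) gives (2,4) = 79.
Main diagonal: 77 + 75 + 73 + 76 + ? = 375, so (5,5) = 74.
Anti-diagonal must total 375; the given cells sum to 309, so (5,1) = 66.
From row 2, 375 − (83 + 75 + 67 + 79) gives (2,5) = 71.
The remaining cell in row 5 is (5,3) = 375 − 305 = 70.
Column 1 must total 375; the given cells sum to 295, so (4,1) = 80.
Column 3: 81 + 67 + 73 + 70 + ? = 375, so (4,3) = 84.
From column 5, 375 − (85 + 71 + 82 + 74) gives (4,5) = 63.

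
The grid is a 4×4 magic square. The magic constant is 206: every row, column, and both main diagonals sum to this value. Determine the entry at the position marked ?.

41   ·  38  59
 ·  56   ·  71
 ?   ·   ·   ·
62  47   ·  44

From row 1, 206 − (41 + 38 + 59) gives (1,2) = 68.
Row 4 must total 206; the given cells sum to 153, so (4,3) = 53.
Column 2: 68 + 56 + 47 + ? = 206, so (3,2) = 35.
Column 4 must total 206; the given cells sum to 174, so (3,4) = 32.
The remaining cell in main diagonal is (3,3) = 206 − 141 = 65.
From anti-diagonal, 206 − (59 + 35 + 62) gives (2,3) = 50.
Row 2 needs 206; the known cells sum to 177, so (2,1) = 29.
The remaining cell in row 3 is (3,1) = 206 − 132 = 74.

74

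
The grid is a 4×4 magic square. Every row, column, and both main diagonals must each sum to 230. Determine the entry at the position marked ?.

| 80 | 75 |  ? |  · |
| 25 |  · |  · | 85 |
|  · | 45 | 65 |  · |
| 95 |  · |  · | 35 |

Column 1: 80 + 25 + 95 + ? = 230, so (3,1) = 30.
Main diagonal: 80 + 65 + 35 + ? = 230, so (2,2) = 50.
Row 2 needs 230; the known cells sum to 160, so (2,3) = 70.
From row 3, 230 − (30 + 45 + 65) gives (3,4) = 90.
Column 2: 75 + 50 + 45 + ? = 230, so (4,2) = 60.
Column 4 must total 230; the given cells sum to 210, so (1,4) = 20.
Row 1 needs 230; the known cells sum to 175, so (1,3) = 55.

55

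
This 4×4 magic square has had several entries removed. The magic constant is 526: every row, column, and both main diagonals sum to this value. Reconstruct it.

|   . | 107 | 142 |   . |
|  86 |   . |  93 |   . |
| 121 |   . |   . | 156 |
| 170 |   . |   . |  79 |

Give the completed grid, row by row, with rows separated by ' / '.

149 107 142 128 / 86 184 93 163 / 121 135 114 156 / 170 100 177 79

Column 1: 86 + 121 + 170 + ? = 526, so (1,1) = 149.
Using row 1: 149 + 107 + 142 + ? → (1,4) = 526 − 398 = 128.
The remaining cell in column 4 is (2,4) = 526 − 363 = 163.
The remaining cell in anti-diagonal is (3,2) = 526 − 391 = 135.
The remaining cell in row 2 is (2,2) = 526 − 342 = 184.
Row 3 needs 526; the known cells sum to 412, so (3,3) = 114.
The remaining cell in column 2 is (4,2) = 526 − 426 = 100.
Using column 3: 142 + 93 + 114 + ? → (4,3) = 526 − 349 = 177.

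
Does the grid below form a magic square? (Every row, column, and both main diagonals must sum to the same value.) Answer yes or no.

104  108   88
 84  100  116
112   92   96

Row 1: 104 + 108 + 88 = 300.
Row 2: 84 + 100 + 116 = 300.
Row 3: 112 + 92 + 96 = 300.
Column 1: 104 + 84 + 112 = 300.
Column 2: 108 + 100 + 92 = 300.
Column 3: 88 + 116 + 96 = 300.
Main diagonal: 104 + 100 + 96 = 300.
Anti-diagonal: 88 + 100 + 112 = 300.
All lines sum to 300.

Yes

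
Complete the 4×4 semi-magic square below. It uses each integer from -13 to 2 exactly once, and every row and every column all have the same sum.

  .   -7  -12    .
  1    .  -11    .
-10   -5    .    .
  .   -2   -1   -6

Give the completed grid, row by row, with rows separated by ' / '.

0 -7 -12 -3 / 1 -8 -11 -4 / -10 -5 2 -9 / -13 -2 -1 -6

The entries are -13 through 2, which sum to -88, so each line sums to -88/4 = -22.
Using row 4: -2 + (-1) + (-6) + ? → (4,1) = -22 − (-9) = -13.
The remaining cell in column 1 is (1,1) = -22 − (-22) = 0.
Column 2 must total -22; the given cells sum to -14, so (2,2) = -8.
From column 3, -22 − (-12 + (-11) + (-1)) gives (3,3) = 2.
Row 1 needs -22; the known cells sum to -19, so (1,4) = -3.
The remaining cell in row 2 is (2,4) = -22 − (-18) = -4.
From row 3, -22 − (-10 + (-5) + 2) gives (3,4) = -9.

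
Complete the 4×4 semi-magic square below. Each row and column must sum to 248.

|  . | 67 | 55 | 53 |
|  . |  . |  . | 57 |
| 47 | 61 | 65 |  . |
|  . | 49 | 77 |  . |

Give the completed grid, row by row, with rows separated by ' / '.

73 67 55 53 / 69 71 51 57 / 47 61 65 75 / 59 49 77 63

Row 1 must total 248; the given cells sum to 175, so (1,1) = 73.
Row 3: 47 + 61 + 65 + ? = 248, so (3,4) = 75.
Using column 2: 67 + 61 + 49 + ? → (2,2) = 248 − 177 = 71.
From column 3, 248 − (55 + 65 + 77) gives (2,3) = 51.
Column 4 needs 248; the known cells sum to 185, so (4,4) = 63.
From row 2, 248 − (71 + 51 + 57) gives (2,1) = 69.
Row 4: 49 + 77 + 63 + ? = 248, so (4,1) = 59.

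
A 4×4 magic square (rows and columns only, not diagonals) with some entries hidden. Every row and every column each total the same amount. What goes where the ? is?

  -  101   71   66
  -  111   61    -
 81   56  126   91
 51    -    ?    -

Row 3 is complete and sums to 354; that is the magic constant.
Row 1: 101 + 71 + 66 + ? = 354, so (1,1) = 116.
Using column 1: 116 + 81 + 51 + ? → (2,1) = 354 − 248 = 106.
Using column 2: 101 + 111 + 56 + ? → (4,2) = 354 − 268 = 86.
Using column 3: 71 + 61 + 126 + ? → (4,3) = 354 − 258 = 96.

96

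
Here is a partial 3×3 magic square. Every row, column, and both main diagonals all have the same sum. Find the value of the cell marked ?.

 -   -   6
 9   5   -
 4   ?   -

Anti-diagonal is complete and sums to 15; that is the magic constant.
Row 2 needs 15; the known cells sum to 14, so (2,3) = 1.
From column 1, 15 − (9 + 4) gives (1,1) = 2.
Using column 3: 6 + 1 + ? → (3,3) = 15 − 7 = 8.
Row 1 needs 15; the known cells sum to 8, so (1,2) = 7.
Using row 3: 4 + 8 + ? → (3,2) = 15 − 12 = 3.

3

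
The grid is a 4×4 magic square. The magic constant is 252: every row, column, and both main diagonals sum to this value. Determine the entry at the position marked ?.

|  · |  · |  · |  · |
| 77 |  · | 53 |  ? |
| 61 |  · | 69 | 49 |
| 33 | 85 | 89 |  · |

Row 3 needs 252; the known cells sum to 179, so (3,2) = 73.
From row 4, 252 − (33 + 85 + 89) gives (4,4) = 45.
From column 1, 252 − (77 + 61 + 33) gives (1,1) = 81.
Column 3 needs 252; the known cells sum to 211, so (1,3) = 41.
Main diagonal: 81 + 69 + 45 + ? = 252, so (2,2) = 57.
Using anti-diagonal: 53 + 73 + 33 + ? → (1,4) = 252 − 159 = 93.
Row 1: 81 + 41 + 93 + ? = 252, so (1,2) = 37.
Row 2 must total 252; the given cells sum to 187, so (2,4) = 65.

65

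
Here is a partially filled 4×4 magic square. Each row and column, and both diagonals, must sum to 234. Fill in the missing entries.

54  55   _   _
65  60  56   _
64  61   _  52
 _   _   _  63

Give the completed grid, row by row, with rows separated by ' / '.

54 55 59 66 / 65 60 56 53 / 64 61 57 52 / 51 58 62 63

Row 2: 65 + 60 + 56 + ? = 234, so (2,4) = 53.
The remaining cell in row 3 is (3,3) = 234 − 177 = 57.
Column 1 needs 234; the known cells sum to 183, so (4,1) = 51.
From column 2, 234 − (55 + 60 + 61) gives (4,2) = 58.
From column 4, 234 − (53 + 52 + 63) gives (1,4) = 66.
From row 1, 234 − (54 + 55 + 66) gives (1,3) = 59.
Row 4 needs 234; the known cells sum to 172, so (4,3) = 62.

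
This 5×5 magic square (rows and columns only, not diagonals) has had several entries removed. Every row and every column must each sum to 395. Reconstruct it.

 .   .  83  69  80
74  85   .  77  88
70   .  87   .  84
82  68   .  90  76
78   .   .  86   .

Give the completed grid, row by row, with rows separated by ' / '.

The remaining cell in row 2 is (2,3) = 395 − 324 = 71.
Row 4 needs 395; the known cells sum to 316, so (4,3) = 79.
Column 1 must total 395; the given cells sum to 304, so (1,1) = 91.
Column 3: 83 + 71 + 87 + 79 + ? = 395, so (5,3) = 75.
From column 4, 395 − (69 + 77 + 90 + 86) gives (3,4) = 73.
Column 5 needs 395; the known cells sum to 328, so (5,5) = 67.
The remaining cell in row 1 is (1,2) = 395 − 323 = 72.
The remaining cell in row 3 is (3,2) = 395 − 314 = 81.
Row 5 must total 395; the given cells sum to 306, so (5,2) = 89.

91 72 83 69 80 / 74 85 71 77 88 / 70 81 87 73 84 / 82 68 79 90 76 / 78 89 75 86 67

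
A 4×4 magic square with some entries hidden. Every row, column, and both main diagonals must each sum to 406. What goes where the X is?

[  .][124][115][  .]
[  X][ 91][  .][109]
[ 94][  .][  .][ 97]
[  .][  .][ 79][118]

106

Column 4 must total 406; the given cells sum to 324, so (1,4) = 82.
Row 1 needs 406; the known cells sum to 321, so (1,1) = 85.
Main diagonal needs 406; the known cells sum to 294, so (3,3) = 112.
Row 3: 94 + 112 + 97 + ? = 406, so (3,2) = 103.
Column 2: 124 + 91 + 103 + ? = 406, so (4,2) = 88.
Column 3 must total 406; the given cells sum to 306, so (2,3) = 100.
Anti-diagonal must total 406; the given cells sum to 285, so (4,1) = 121.
From row 2, 406 − (91 + 100 + 109) gives (2,1) = 106.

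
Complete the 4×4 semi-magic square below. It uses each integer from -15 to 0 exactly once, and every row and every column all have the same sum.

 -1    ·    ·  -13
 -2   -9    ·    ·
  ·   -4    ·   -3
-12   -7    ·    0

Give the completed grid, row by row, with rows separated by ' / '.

-1 -10 -6 -13 / -2 -9 -5 -14 / -15 -4 -8 -3 / -12 -7 -11 0

The entries are -15 through 0, which sum to -120, so each line sums to -120/4 = -30.
Row 4 needs -30; the known cells sum to -19, so (4,3) = -11.
From column 1, -30 − (-1 + (-2) + (-12)) gives (3,1) = -15.
Column 2: -9 + (-4) + (-7) + ? = -30, so (1,2) = -10.
Column 4 must total -30; the given cells sum to -16, so (2,4) = -14.
Using row 1: -1 + (-10) + (-13) + ? → (1,3) = -30 − (-24) = -6.
Row 2 must total -30; the given cells sum to -25, so (2,3) = -5.
Row 3: -15 + (-4) + (-3) + ? = -30, so (3,3) = -8.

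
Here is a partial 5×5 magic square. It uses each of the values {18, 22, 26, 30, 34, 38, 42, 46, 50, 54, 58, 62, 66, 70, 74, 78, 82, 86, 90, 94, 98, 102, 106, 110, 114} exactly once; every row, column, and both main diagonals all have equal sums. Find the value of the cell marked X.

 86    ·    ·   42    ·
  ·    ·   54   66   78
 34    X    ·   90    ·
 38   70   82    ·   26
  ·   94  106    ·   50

The 25 entries sum to 1650, so each line sums to 1650/5 = 330.
Row 4 needs 330; the known cells sum to 216, so (4,4) = 114.
The remaining cell in column 4 is (5,4) = 330 − 312 = 18.
Row 5 needs 330; the known cells sum to 268, so (5,1) = 62.
Column 1 needs 330; the known cells sum to 220, so (2,1) = 110.
From row 2, 330 − (110 + 54 + 66 + 78) gives (2,2) = 22.
Main diagonal needs 330; the known cells sum to 272, so (3,3) = 58.
The remaining cell in anti-diagonal is (1,5) = 330 − 256 = 74.
Column 3 needs 330; the known cells sum to 300, so (1,3) = 30.
The remaining cell in column 5 is (3,5) = 330 − 228 = 102.
Using row 1: 86 + 30 + 42 + 74 + ? → (1,2) = 330 − 232 = 98.
Row 3: 34 + 58 + 90 + 102 + ? = 330, so (3,2) = 46.

46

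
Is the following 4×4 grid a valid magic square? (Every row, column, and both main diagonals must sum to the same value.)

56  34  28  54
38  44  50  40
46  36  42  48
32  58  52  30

Yes

Row 1: 56 + 34 + 28 + 54 = 172.
Row 2: 38 + 44 + 50 + 40 = 172.
Row 3: 46 + 36 + 42 + 48 = 172.
Row 4: 32 + 58 + 52 + 30 = 172.
Column 1: 56 + 38 + 46 + 32 = 172.
Column 2: 34 + 44 + 36 + 58 = 172.
Column 3: 28 + 50 + 42 + 52 = 172.
Column 4: 54 + 40 + 48 + 30 = 172.
Main diagonal: 56 + 44 + 42 + 30 = 172.
Anti-diagonal: 54 + 50 + 36 + 32 = 172.
All lines sum to 172.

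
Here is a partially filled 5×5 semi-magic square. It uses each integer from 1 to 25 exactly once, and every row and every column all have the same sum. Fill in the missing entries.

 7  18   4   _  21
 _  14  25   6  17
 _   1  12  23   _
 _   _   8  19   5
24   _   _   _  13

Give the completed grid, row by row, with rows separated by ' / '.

7 18 4 15 21 / 3 14 25 6 17 / 20 1 12 23 9 / 11 22 8 19 5 / 24 10 16 2 13

The entries are 1 through 25, which sum to 325, so each line sums to 325/5 = 65.
Row 1 must total 65; the given cells sum to 50, so (1,4) = 15.
Using row 2: 14 + 25 + 6 + 17 + ? → (2,1) = 65 − 62 = 3.
From column 3, 65 − (4 + 25 + 12 + 8) gives (5,3) = 16.
From column 4, 65 − (15 + 6 + 23 + 19) gives (5,4) = 2.
Using column 5: 21 + 17 + 5 + 13 + ? → (3,5) = 65 − 56 = 9.
From row 3, 65 − (1 + 12 + 23 + 9) gives (3,1) = 20.
Row 5 needs 65; the known cells sum to 55, so (5,2) = 10.
Column 1 must total 65; the given cells sum to 54, so (4,1) = 11.
Using column 2: 18 + 14 + 1 + 10 + ? → (4,2) = 65 − 43 = 22.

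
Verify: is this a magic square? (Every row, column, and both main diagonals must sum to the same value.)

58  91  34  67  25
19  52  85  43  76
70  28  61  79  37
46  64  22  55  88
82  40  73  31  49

Yes

Row 1: 58 + 91 + 34 + 67 + 25 = 275.
Row 2: 19 + 52 + 85 + 43 + 76 = 275.
Row 3: 70 + 28 + 61 + 79 + 37 = 275.
Row 4: 46 + 64 + 22 + 55 + 88 = 275.
Row 5: 82 + 40 + 73 + 31 + 49 = 275.
Column 1: 58 + 19 + 70 + 46 + 82 = 275.
Column 2: 91 + 52 + 28 + 64 + 40 = 275.
Column 3: 34 + 85 + 61 + 22 + 73 = 275.
Column 4: 67 + 43 + 79 + 55 + 31 = 275.
Column 5: 25 + 76 + 37 + 88 + 49 = 275.
Main diagonal: 58 + 52 + 61 + 55 + 49 = 275.
Anti-diagonal: 25 + 43 + 61 + 64 + 82 = 275.
All lines sum to 275.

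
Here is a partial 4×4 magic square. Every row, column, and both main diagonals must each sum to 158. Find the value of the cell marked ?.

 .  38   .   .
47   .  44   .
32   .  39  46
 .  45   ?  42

35

Using row 3: 32 + 39 + 46 + ? → (3,2) = 158 − 117 = 41.
The remaining cell in column 2 is (2,2) = 158 − 124 = 34.
Using main diagonal: 34 + 39 + 42 + ? → (1,1) = 158 − 115 = 43.
Row 2 must total 158; the given cells sum to 125, so (2,4) = 33.
Column 1 must total 158; the given cells sum to 122, so (4,1) = 36.
From column 4, 158 − (33 + 46 + 42) gives (1,4) = 37.
Row 1 needs 158; the known cells sum to 118, so (1,3) = 40.
From row 4, 158 − (36 + 45 + 42) gives (4,3) = 35.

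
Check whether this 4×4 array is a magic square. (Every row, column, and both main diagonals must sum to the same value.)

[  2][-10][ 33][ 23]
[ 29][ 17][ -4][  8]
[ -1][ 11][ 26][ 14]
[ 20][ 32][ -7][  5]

No — row 1 sums to 48 but row 3 sums to 50.

Row 1: 2 + (-10) + 33 + 23 = 48.
Row 2: 29 + 17 + (-4) + 8 = 50.
Row 3: -1 + 11 + 26 + 14 = 50.
Row 4: 20 + 32 + (-7) + 5 = 50.
Column 1: 2 + 29 + (-1) + 20 = 50.
Column 2: -10 + 17 + 11 + 32 = 50.
Column 3: 33 + (-4) + 26 + (-7) = 48.
Column 4: 23 + 8 + 14 + 5 = 50.
Main diagonal: 2 + 17 + 26 + 5 = 50.
Anti-diagonal: 23 + (-4) + 11 + 20 = 50.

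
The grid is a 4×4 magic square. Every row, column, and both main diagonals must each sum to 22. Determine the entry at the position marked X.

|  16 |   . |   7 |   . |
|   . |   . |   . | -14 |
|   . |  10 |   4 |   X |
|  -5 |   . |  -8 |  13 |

25

The remaining cell in row 4 is (4,2) = 22 − 0 = 22.
Using column 3: 7 + 4 + (-8) + ? → (2,3) = 22 − 3 = 19.
Main diagonal: 16 + 4 + 13 + ? = 22, so (2,2) = -11.
The remaining cell in anti-diagonal is (1,4) = 22 − 24 = -2.
From row 1, 22 − (16 + 7 + (-2)) gives (1,2) = 1.
Row 2: -11 + 19 + (-14) + ? = 22, so (2,1) = 28.
From column 1, 22 − (16 + 28 + (-5)) gives (3,1) = -17.
Column 4 must total 22; the given cells sum to -3, so (3,4) = 25.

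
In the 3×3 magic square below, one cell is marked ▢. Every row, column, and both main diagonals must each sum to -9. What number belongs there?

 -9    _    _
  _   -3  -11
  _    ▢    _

-7

From row 2, -9 − (-3 + (-11)) gives (2,1) = 5.
Using column 1: -9 + 5 + ? → (3,1) = -9 − (-4) = -5.
Main diagonal must total -9; the given cells sum to -12, so (3,3) = 3.
The remaining cell in anti-diagonal is (1,3) = -9 − (-8) = -1.
Row 1 needs -9; the known cells sum to -10, so (1,2) = 1.
Using row 3: -5 + 3 + ? → (3,2) = -9 − (-2) = -7.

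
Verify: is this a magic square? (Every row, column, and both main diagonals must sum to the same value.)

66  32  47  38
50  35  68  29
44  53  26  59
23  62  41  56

No — main diagonal sums to 183 but anti-diagonal sums to 182.

Row 1: 66 + 32 + 47 + 38 = 183.
Row 2: 50 + 35 + 68 + 29 = 182.
Row 3: 44 + 53 + 26 + 59 = 182.
Row 4: 23 + 62 + 41 + 56 = 182.
Column 1: 66 + 50 + 44 + 23 = 183.
Column 2: 32 + 35 + 53 + 62 = 182.
Column 3: 47 + 68 + 26 + 41 = 182.
Column 4: 38 + 29 + 59 + 56 = 182.
Main diagonal: 66 + 35 + 26 + 56 = 183.
Anti-diagonal: 38 + 68 + 53 + 23 = 182.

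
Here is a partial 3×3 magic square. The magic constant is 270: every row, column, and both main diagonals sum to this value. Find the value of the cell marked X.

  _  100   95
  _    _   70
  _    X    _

80

Row 1 must total 270; the given cells sum to 195, so (1,1) = 75.
From column 3, 270 − (95 + 70) gives (3,3) = 105.
The remaining cell in main diagonal is (2,2) = 270 − 180 = 90.
From anti-diagonal, 270 − (95 + 90) gives (3,1) = 85.
The remaining cell in row 2 is (2,1) = 270 − 160 = 110.
The remaining cell in row 3 is (3,2) = 270 − 190 = 80.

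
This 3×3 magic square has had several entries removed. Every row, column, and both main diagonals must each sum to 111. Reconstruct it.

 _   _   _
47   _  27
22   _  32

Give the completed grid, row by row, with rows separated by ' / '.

42 17 52 / 47 37 27 / 22 57 32

Row 2: 47 + 27 + ? = 111, so (2,2) = 37.
Row 3 needs 111; the known cells sum to 54, so (3,2) = 57.
Using column 1: 47 + 22 + ? → (1,1) = 111 − 69 = 42.
Column 2 needs 111; the known cells sum to 94, so (1,2) = 17.
From column 3, 111 − (27 + 32) gives (1,3) = 52.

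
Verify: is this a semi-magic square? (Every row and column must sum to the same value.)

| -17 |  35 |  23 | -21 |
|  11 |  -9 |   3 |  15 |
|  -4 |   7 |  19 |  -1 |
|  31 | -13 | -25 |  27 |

Row 1: -17 + 35 + 23 + (-21) = 20.
Row 2: 11 + (-9) + 3 + 15 = 20.
Row 3: -4 + 7 + 19 + (-1) = 21.
Row 4: 31 + (-13) + (-25) + 27 = 20.
Column 1: -17 + 11 + (-4) + 31 = 21.
Column 2: 35 + (-9) + 7 + (-13) = 20.
Column 3: 23 + 3 + 19 + (-25) = 20.
Column 4: -21 + 15 + (-1) + 27 = 20.

No — row 2 sums to 20 but column 1 sums to 21.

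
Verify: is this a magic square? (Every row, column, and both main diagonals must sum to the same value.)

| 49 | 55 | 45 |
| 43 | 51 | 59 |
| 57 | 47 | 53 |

Row 1: 49 + 55 + 45 = 149.
Row 2: 43 + 51 + 59 = 153.
Row 3: 57 + 47 + 53 = 157.
Column 1: 49 + 43 + 57 = 149.
Column 2: 55 + 51 + 47 = 153.
Column 3: 45 + 59 + 53 = 157.
Main diagonal: 49 + 51 + 53 = 153.
Anti-diagonal: 45 + 51 + 57 = 153.

No — column 3 sums to 157 but main diagonal sums to 153.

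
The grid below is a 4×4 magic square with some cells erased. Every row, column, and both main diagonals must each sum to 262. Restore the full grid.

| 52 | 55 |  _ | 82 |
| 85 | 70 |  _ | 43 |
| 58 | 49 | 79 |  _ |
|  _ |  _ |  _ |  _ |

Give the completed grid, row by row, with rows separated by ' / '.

Row 1 needs 262; the known cells sum to 189, so (1,3) = 73.
From row 2, 262 − (85 + 70 + 43) gives (2,3) = 64.
From row 3, 262 − (58 + 49 + 79) gives (3,4) = 76.
The remaining cell in column 1 is (4,1) = 262 − 195 = 67.
Column 2 needs 262; the known cells sum to 174, so (4,2) = 88.
Column 3 must total 262; the given cells sum to 216, so (4,3) = 46.
From column 4, 262 − (82 + 43 + 76) gives (4,4) = 61.

52 55 73 82 / 85 70 64 43 / 58 49 79 76 / 67 88 46 61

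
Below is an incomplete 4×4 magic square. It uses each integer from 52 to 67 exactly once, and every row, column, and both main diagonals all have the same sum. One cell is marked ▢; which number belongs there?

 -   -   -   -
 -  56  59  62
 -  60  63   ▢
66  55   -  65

58

The entries are 52 through 67, which sum to 952, so each line sums to 952/4 = 238.
Using row 2: 56 + 59 + 62 + ? → (2,1) = 238 − 177 = 61.
Using row 4: 66 + 55 + 65 + ? → (4,3) = 238 − 186 = 52.
Column 2 must total 238; the given cells sum to 171, so (1,2) = 67.
Column 3: 59 + 63 + 52 + ? = 238, so (1,3) = 64.
Main diagonal needs 238; the known cells sum to 184, so (1,1) = 54.
Anti-diagonal must total 238; the given cells sum to 185, so (1,4) = 53.
Using column 1: 54 + 61 + 66 + ? → (3,1) = 238 − 181 = 57.
Using column 4: 53 + 62 + 65 + ? → (3,4) = 238 − 180 = 58.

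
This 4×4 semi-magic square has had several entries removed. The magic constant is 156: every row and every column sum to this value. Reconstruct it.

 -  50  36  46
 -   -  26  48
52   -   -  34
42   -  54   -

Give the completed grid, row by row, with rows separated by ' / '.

The remaining cell in row 1 is (1,1) = 156 − 132 = 24.
Column 1 needs 156; the known cells sum to 118, so (2,1) = 38.
Column 3 needs 156; the known cells sum to 116, so (3,3) = 40.
Column 4 must total 156; the given cells sum to 128, so (4,4) = 28.
Using row 2: 38 + 26 + 48 + ? → (2,2) = 156 − 112 = 44.
From row 3, 156 − (52 + 40 + 34) gives (3,2) = 30.
The remaining cell in row 4 is (4,2) = 156 − 124 = 32.

24 50 36 46 / 38 44 26 48 / 52 30 40 34 / 42 32 54 28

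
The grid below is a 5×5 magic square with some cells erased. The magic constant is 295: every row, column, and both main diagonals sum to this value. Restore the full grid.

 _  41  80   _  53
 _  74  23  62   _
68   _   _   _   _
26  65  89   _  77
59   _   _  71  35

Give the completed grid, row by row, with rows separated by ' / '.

Row 4 needs 295; the known cells sum to 257, so (4,4) = 38.
Anti-diagonal must total 295; the given cells sum to 239, so (3,3) = 56.
Using column 3: 80 + 23 + 56 + 89 + ? → (5,3) = 295 − 248 = 47.
Main diagonal: 74 + 56 + 38 + 35 + ? = 295, so (1,1) = 92.
Using row 1: 92 + 41 + 80 + 53 + ? → (1,4) = 295 − 266 = 29.
Row 5 must total 295; the given cells sum to 212, so (5,2) = 83.
Column 1 needs 295; the known cells sum to 245, so (2,1) = 50.
Column 2 must total 295; the given cells sum to 263, so (3,2) = 32.
From column 4, 295 − (29 + 62 + 38 + 71) gives (3,4) = 95.
Row 2: 50 + 74 + 23 + 62 + ? = 295, so (2,5) = 86.
Row 3 needs 295; the known cells sum to 251, so (3,5) = 44.

92 41 80 29 53 / 50 74 23 62 86 / 68 32 56 95 44 / 26 65 89 38 77 / 59 83 47 71 35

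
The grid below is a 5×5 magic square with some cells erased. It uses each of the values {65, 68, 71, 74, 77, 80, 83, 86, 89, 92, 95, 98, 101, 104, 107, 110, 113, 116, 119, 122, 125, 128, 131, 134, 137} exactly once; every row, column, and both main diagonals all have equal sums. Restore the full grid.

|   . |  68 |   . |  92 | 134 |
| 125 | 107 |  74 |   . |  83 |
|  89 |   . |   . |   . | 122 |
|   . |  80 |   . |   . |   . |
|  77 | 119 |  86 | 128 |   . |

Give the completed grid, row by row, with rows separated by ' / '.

The 25 entries sum to 2525, so each line sums to 2525/5 = 505.
Row 2: 125 + 107 + 74 + 83 + ? = 505, so (2,4) = 116.
The remaining cell in row 5 is (5,5) = 505 − 410 = 95.
Column 2: 68 + 107 + 80 + 119 + ? = 505, so (3,2) = 131.
The remaining cell in column 5 is (4,5) = 505 − 434 = 71.
Anti-diagonal must total 505; the given cells sum to 407, so (3,3) = 98.
Row 3 must total 505; the given cells sum to 440, so (3,4) = 65.
Column 4 must total 505; the given cells sum to 401, so (4,4) = 104.
Using main diagonal: 107 + 98 + 104 + 95 + ? → (1,1) = 505 − 404 = 101.
From row 1, 505 − (101 + 68 + 92 + 134) gives (1,3) = 110.
The remaining cell in column 1 is (4,1) = 505 − 392 = 113.
Column 3: 110 + 74 + 98 + 86 + ? = 505, so (4,3) = 137.

101 68 110 92 134 / 125 107 74 116 83 / 89 131 98 65 122 / 113 80 137 104 71 / 77 119 86 128 95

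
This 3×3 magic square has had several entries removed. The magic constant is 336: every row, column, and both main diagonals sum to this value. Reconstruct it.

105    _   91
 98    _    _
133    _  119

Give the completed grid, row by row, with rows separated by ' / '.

From row 1, 336 − (105 + 91) gives (1,2) = 140.
Row 3 needs 336; the known cells sum to 252, so (3,2) = 84.
Column 2: 140 + 84 + ? = 336, so (2,2) = 112.
Column 3 needs 336; the known cells sum to 210, so (2,3) = 126.

105 140 91 / 98 112 126 / 133 84 119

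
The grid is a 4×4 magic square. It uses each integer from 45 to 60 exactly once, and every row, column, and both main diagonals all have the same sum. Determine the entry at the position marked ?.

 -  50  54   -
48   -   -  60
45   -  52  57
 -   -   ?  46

The entries are 45 through 60, which sum to 840, so each line sums to 840/4 = 210.
The remaining cell in row 3 is (3,2) = 210 − 154 = 56.
Column 4 needs 210; the known cells sum to 163, so (1,4) = 47.
From row 1, 210 − (50 + 54 + 47) gives (1,1) = 59.
Column 1 must total 210; the given cells sum to 152, so (4,1) = 58.
From main diagonal, 210 − (59 + 52 + 46) gives (2,2) = 53.
Anti-diagonal must total 210; the given cells sum to 161, so (2,3) = 49.
Column 2 needs 210; the known cells sum to 159, so (4,2) = 51.
The remaining cell in column 3 is (4,3) = 210 − 155 = 55.

55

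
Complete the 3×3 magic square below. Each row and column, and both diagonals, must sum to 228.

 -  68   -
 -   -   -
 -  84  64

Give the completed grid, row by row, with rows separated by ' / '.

88 68 72 / 60 76 92 / 80 84 64

The remaining cell in row 3 is (3,1) = 228 − 148 = 80.
Column 2: 68 + 84 + ? = 228, so (2,2) = 76.
Main diagonal: 76 + 64 + ? = 228, so (1,1) = 88.
Anti-diagonal needs 228; the known cells sum to 156, so (1,3) = 72.
Using column 1: 88 + 80 + ? → (2,1) = 228 − 168 = 60.
Column 3: 72 + 64 + ? = 228, so (2,3) = 92.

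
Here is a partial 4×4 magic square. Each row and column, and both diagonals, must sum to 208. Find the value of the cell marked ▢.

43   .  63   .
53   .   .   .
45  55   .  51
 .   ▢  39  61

41

Row 3 needs 208; the known cells sum to 151, so (3,3) = 57.
Column 1 must total 208; the given cells sum to 141, so (4,1) = 67.
Column 3: 63 + 57 + 39 + ? = 208, so (2,3) = 49.
The remaining cell in main diagonal is (2,2) = 208 − 161 = 47.
Anti-diagonal needs 208; the known cells sum to 171, so (1,4) = 37.
From row 1, 208 − (43 + 63 + 37) gives (1,2) = 65.
Row 2 needs 208; the known cells sum to 149, so (2,4) = 59.
The remaining cell in row 4 is (4,2) = 208 − 167 = 41.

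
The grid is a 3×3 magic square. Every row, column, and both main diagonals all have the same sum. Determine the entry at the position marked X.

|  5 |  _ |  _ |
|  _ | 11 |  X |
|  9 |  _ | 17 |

Main diagonal is complete and sums to 33; that is the magic constant.
Row 3 needs 33; the known cells sum to 26, so (3,2) = 7.
Column 1 needs 33; the known cells sum to 14, so (2,1) = 19.
From column 2, 33 − (11 + 7) gives (1,2) = 15.
The remaining cell in anti-diagonal is (1,3) = 33 − 20 = 13.
Row 2 needs 33; the known cells sum to 30, so (2,3) = 3.

3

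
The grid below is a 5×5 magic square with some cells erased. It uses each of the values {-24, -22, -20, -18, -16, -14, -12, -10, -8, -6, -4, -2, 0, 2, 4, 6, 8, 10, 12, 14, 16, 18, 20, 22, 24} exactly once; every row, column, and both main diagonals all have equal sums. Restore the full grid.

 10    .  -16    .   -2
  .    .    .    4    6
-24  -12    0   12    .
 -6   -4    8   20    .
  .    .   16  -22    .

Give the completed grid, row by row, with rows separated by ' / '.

10 22 -16 -14 -2 / 18 -20 -8 4 6 / -24 -12 0 12 24 / -6 -4 8 20 -18 / 2 14 16 -22 -10

The 25 entries sum to 0, so each line sums to 0/5 = 0.
Row 3 needs 0; the known cells sum to -24, so (3,5) = 24.
Row 4: -6 + (-4) + 8 + 20 + ? = 0, so (4,5) = -18.
Column 3 must total 0; the given cells sum to 8, so (2,3) = -8.
Column 4 must total 0; the given cells sum to 14, so (1,4) = -14.
The remaining cell in column 5 is (5,5) = 0 − 10 = -10.
Main diagonal: 10 + 0 + 20 + (-10) + ? = 0, so (2,2) = -20.
From anti-diagonal, 0 − (-2 + 4 + 0 + (-4)) gives (5,1) = 2.
Row 1: 10 + (-16) + (-14) + (-2) + ? = 0, so (1,2) = 22.
From row 2, 0 − (-20 + (-8) + 4 + 6) gives (2,1) = 18.
The remaining cell in row 5 is (5,2) = 0 − (-14) = 14.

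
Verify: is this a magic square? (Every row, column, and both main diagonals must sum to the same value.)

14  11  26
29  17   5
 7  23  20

Row 1: 14 + 11 + 26 = 51.
Row 2: 29 + 17 + 5 = 51.
Row 3: 7 + 23 + 20 = 50.
Column 1: 14 + 29 + 7 = 50.
Column 2: 11 + 17 + 23 = 51.
Column 3: 26 + 5 + 20 = 51.
Main diagonal: 14 + 17 + 20 = 51.
Anti-diagonal: 26 + 17 + 7 = 50.

No — anti-diagonal sums to 50 but main diagonal sums to 51.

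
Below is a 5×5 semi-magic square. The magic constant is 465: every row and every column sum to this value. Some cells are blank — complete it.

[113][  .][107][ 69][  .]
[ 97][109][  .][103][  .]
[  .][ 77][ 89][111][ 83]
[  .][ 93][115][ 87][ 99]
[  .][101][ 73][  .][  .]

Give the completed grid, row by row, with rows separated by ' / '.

Row 3: 77 + 89 + 111 + 83 + ? = 465, so (3,1) = 105.
Using row 4: 93 + 115 + 87 + 99 + ? → (4,1) = 465 − 394 = 71.
Column 1 needs 465; the known cells sum to 386, so (5,1) = 79.
From column 2, 465 − (109 + 77 + 93 + 101) gives (1,2) = 85.
Using column 3: 107 + 89 + 115 + 73 + ? → (2,3) = 465 − 384 = 81.
Column 4: 69 + 103 + 111 + 87 + ? = 465, so (5,4) = 95.
Row 1: 113 + 85 + 107 + 69 + ? = 465, so (1,5) = 91.
Row 2 must total 465; the given cells sum to 390, so (2,5) = 75.
Using row 5: 79 + 101 + 73 + 95 + ? → (5,5) = 465 − 348 = 117.

113 85 107 69 91 / 97 109 81 103 75 / 105 77 89 111 83 / 71 93 115 87 99 / 79 101 73 95 117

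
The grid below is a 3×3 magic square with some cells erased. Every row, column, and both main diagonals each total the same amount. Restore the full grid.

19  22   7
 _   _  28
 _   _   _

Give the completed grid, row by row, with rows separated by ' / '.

19 22 7 / 4 16 28 / 25 10 13

Row 1 is already complete: 19 + 22 + 7 = 48, so that is the magic constant.
Column 3 must total 48; the given cells sum to 35, so (3,3) = 13.
Using main diagonal: 19 + 13 + ? → (2,2) = 48 − 32 = 16.
Using anti-diagonal: 7 + 16 + ? → (3,1) = 48 − 23 = 25.
The remaining cell in row 2 is (2,1) = 48 − 44 = 4.
Row 3: 25 + 13 + ? = 48, so (3,2) = 10.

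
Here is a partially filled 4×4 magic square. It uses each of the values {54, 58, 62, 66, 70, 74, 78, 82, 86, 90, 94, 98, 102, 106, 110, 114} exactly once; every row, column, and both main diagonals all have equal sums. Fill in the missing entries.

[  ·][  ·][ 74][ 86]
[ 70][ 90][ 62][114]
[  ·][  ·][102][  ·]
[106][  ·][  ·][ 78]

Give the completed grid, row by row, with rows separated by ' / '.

66 110 74 86 / 70 90 62 114 / 94 82 102 58 / 106 54 98 78

The 16 entries sum to 1344, so each line sums to 1344/4 = 336.
From column 3, 336 − (74 + 62 + 102) gives (4,3) = 98.
From column 4, 336 − (86 + 114 + 78) gives (3,4) = 58.
From main diagonal, 336 − (90 + 102 + 78) gives (1,1) = 66.
From anti-diagonal, 336 − (86 + 62 + 106) gives (3,2) = 82.
Using row 1: 66 + 74 + 86 + ? → (1,2) = 336 − 226 = 110.
The remaining cell in row 3 is (3,1) = 336 − 242 = 94.
Row 4 needs 336; the known cells sum to 282, so (4,2) = 54.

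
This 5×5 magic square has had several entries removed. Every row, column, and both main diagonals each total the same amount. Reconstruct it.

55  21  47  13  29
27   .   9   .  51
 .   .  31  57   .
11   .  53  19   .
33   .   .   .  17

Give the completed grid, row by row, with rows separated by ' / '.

Row 1 is already complete: 55 + 21 + 47 + 13 + 29 = 165, so that is the magic constant.
Column 1: 55 + 27 + 11 + 33 + ? = 165, so (3,1) = 39.
The remaining cell in column 3 is (5,3) = 165 − 140 = 25.
Main diagonal must total 165; the given cells sum to 122, so (2,2) = 43.
From row 2, 165 − (27 + 43 + 9 + 51) gives (2,4) = 35.
Column 4 must total 165; the given cells sum to 124, so (5,4) = 41.
From anti-diagonal, 165 − (29 + 35 + 31 + 33) gives (4,2) = 37.
The remaining cell in row 4 is (4,5) = 165 − 120 = 45.
Row 5 must total 165; the given cells sum to 116, so (5,2) = 49.
Using column 2: 21 + 43 + 37 + 49 + ? → (3,2) = 165 − 150 = 15.
The remaining cell in column 5 is (3,5) = 165 − 142 = 23.

55 21 47 13 29 / 27 43 9 35 51 / 39 15 31 57 23 / 11 37 53 19 45 / 33 49 25 41 17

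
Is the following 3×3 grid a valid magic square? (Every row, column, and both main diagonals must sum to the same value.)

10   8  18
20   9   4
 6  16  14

Row 1: 10 + 8 + 18 = 36.
Row 2: 20 + 9 + 4 = 33.
Row 3: 6 + 16 + 14 = 36.
Column 1: 10 + 20 + 6 = 36.
Column 2: 8 + 9 + 16 = 33.
Column 3: 18 + 4 + 14 = 36.
Main diagonal: 10 + 9 + 14 = 33.
Anti-diagonal: 18 + 9 + 6 = 33.

No — row 3 sums to 36 but anti-diagonal sums to 33.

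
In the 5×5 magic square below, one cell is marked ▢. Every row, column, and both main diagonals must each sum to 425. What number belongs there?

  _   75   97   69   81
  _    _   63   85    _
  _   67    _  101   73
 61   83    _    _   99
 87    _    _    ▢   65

93

Row 1 must total 425; the given cells sum to 322, so (1,1) = 103.
The remaining cell in column 5 is (2,5) = 425 − 318 = 107.
Anti-diagonal must total 425; the given cells sum to 336, so (3,3) = 89.
From row 3, 425 − (67 + 89 + 101 + 73) gives (3,1) = 95.
The remaining cell in column 1 is (2,1) = 425 − 346 = 79.
Row 2 must total 425; the given cells sum to 334, so (2,2) = 91.
Column 2: 75 + 91 + 67 + 83 + ? = 425, so (5,2) = 109.
From main diagonal, 425 − (103 + 91 + 89 + 65) gives (4,4) = 77.
Row 4 must total 425; the given cells sum to 320, so (4,3) = 105.
Column 3: 97 + 63 + 89 + 105 + ? = 425, so (5,3) = 71.
Column 4 must total 425; the given cells sum to 332, so (5,4) = 93.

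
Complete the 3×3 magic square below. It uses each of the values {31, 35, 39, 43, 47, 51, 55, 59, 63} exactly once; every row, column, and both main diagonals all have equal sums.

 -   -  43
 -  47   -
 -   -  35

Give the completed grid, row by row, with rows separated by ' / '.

The 9 entries sum to 423, so each line sums to 423/3 = 141.
The remaining cell in column 3 is (2,3) = 141 − 78 = 63.
Main diagonal: 47 + 35 + ? = 141, so (1,1) = 59.
From anti-diagonal, 141 − (43 + 47) gives (3,1) = 51.
Row 1 must total 141; the given cells sum to 102, so (1,2) = 39.
The remaining cell in row 2 is (2,1) = 141 − 110 = 31.
From row 3, 141 − (51 + 35) gives (3,2) = 55.

59 39 43 / 31 47 63 / 51 55 35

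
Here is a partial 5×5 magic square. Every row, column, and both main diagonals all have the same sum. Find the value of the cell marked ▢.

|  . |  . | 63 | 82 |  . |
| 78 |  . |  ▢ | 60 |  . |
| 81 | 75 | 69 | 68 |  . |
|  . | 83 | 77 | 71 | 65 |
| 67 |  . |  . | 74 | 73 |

66

Column 4 is complete and sums to 355; that is the magic constant.
From row 3, 355 − (81 + 75 + 69 + 68) gives (3,5) = 62.
Using row 4: 83 + 77 + 71 + 65 + ? → (4,1) = 355 − 296 = 59.
Column 1 needs 355; the known cells sum to 285, so (1,1) = 70.
Main diagonal needs 355; the known cells sum to 283, so (2,2) = 72.
Anti-diagonal: 60 + 69 + 83 + 67 + ? = 355, so (1,5) = 76.
From row 1, 355 − (70 + 63 + 82 + 76) gives (1,2) = 64.
Using column 2: 64 + 72 + 75 + 83 + ? → (5,2) = 355 − 294 = 61.
Using column 5: 76 + 62 + 65 + 73 + ? → (2,5) = 355 − 276 = 79.
Using row 2: 78 + 72 + 60 + 79 + ? → (2,3) = 355 − 289 = 66.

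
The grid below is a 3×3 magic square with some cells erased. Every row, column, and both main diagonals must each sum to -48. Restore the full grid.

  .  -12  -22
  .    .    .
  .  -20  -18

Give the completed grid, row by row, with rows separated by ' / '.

Row 1 needs -48; the known cells sum to -34, so (1,1) = -14.
The remaining cell in row 3 is (3,1) = -48 − (-38) = -10.
Column 1: -14 + (-10) + ? = -48, so (2,1) = -24.
Using column 2: -12 + (-20) + ? → (2,2) = -48 − (-32) = -16.
Column 3: -22 + (-18) + ? = -48, so (2,3) = -8.

-14 -12 -22 / -24 -16 -8 / -10 -20 -18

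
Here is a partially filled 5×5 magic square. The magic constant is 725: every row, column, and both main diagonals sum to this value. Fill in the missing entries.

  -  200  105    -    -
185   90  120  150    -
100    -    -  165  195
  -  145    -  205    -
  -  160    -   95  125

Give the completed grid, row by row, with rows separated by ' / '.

170 200 105 110 140 / 185 90 120 150 180 / 100 130 135 165 195 / 115 145 175 205 85 / 155 160 190 95 125

Row 2: 185 + 90 + 120 + 150 + ? = 725, so (2,5) = 180.
Column 2 must total 725; the given cells sum to 595, so (3,2) = 130.
From column 4, 725 − (150 + 165 + 205 + 95) gives (1,4) = 110.
Using row 3: 100 + 130 + 165 + 195 + ? → (3,3) = 725 − 590 = 135.
Using main diagonal: 90 + 135 + 205 + 125 + ? → (1,1) = 725 − 555 = 170.
Row 1 needs 725; the known cells sum to 585, so (1,5) = 140.
Column 5 must total 725; the given cells sum to 640, so (4,5) = 85.
From anti-diagonal, 725 − (140 + 150 + 135 + 145) gives (5,1) = 155.
From row 5, 725 − (155 + 160 + 95 + 125) gives (5,3) = 190.
Column 1 needs 725; the known cells sum to 610, so (4,1) = 115.
The remaining cell in column 3 is (4,3) = 725 − 550 = 175.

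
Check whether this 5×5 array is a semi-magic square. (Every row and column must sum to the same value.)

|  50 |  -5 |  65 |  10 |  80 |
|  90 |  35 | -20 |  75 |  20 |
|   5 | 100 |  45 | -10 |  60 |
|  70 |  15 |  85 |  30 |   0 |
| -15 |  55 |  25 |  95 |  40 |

Yes

Row 1: 50 + (-5) + 65 + 10 + 80 = 200.
Row 2: 90 + 35 + (-20) + 75 + 20 = 200.
Row 3: 5 + 100 + 45 + (-10) + 60 = 200.
Row 4: 70 + 15 + 85 + 30 + 0 = 200.
Row 5: -15 + 55 + 25 + 95 + 40 = 200.
Column 1: 50 + 90 + 5 + 70 + (-15) = 200.
Column 2: -5 + 35 + 100 + 15 + 55 = 200.
Column 3: 65 + (-20) + 45 + 85 + 25 = 200.
Column 4: 10 + 75 + (-10) + 30 + 95 = 200.
Column 5: 80 + 20 + 60 + 0 + 40 = 200.
All lines sum to 200.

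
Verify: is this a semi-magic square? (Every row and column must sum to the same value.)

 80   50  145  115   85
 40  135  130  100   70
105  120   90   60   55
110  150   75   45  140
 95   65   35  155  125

Row 1: 80 + 50 + 145 + 115 + 85 = 475.
Row 2: 40 + 135 + 130 + 100 + 70 = 475.
Row 3: 105 + 120 + 90 + 60 + 55 = 430.
Row 4: 110 + 150 + 75 + 45 + 140 = 520.
Row 5: 95 + 65 + 35 + 155 + 125 = 475.
Column 1: 80 + 40 + 105 + 110 + 95 = 430.
Column 2: 50 + 135 + 120 + 150 + 65 = 520.
Column 3: 145 + 130 + 90 + 75 + 35 = 475.
Column 4: 115 + 100 + 60 + 45 + 155 = 475.
Column 5: 85 + 70 + 55 + 140 + 125 = 475.

No — column 1 sums to 430 but row 5 sums to 475.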